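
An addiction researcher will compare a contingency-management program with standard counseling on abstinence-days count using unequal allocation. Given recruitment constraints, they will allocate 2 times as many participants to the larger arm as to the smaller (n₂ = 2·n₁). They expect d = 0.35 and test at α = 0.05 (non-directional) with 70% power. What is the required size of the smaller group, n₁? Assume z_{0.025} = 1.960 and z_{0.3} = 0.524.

With allocation ratio k = n₂/n₁ = 2, Var(x̄₁−x̄₂) = σ²(1/n₁ + 1/(k·n₁)) = σ²·(k+1)/(k·n₁).
So n₁ = (1 + 1/k)·((z_{α/2} + z_β)/d)² = 1.500 × (2.484/0.35)².
n₁ = 1.500 × 50.37 = 75.6.
Round up: n₁ = 76, giving n₂ = 2 × 76 = 152.

n₁ = 76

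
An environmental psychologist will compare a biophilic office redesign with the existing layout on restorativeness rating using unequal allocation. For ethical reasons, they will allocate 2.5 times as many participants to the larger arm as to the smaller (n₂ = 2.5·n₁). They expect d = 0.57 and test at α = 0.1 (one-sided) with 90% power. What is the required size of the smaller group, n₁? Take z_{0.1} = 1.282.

n₁ = 29

With allocation ratio k = n₂/n₁ = 2.5, Var(x̄₁−x̄₂) = σ²(1/n₁ + 1/(k·n₁)) = σ²·(k+1)/(k·n₁).
So n₁ = (1 + 1/k)·((z_{α} + z_β)/d)² = 1.400 × (2.564/0.57)².
n₁ = 1.400 × 20.23 = 28.3.
Round up: n₁ = 29, giving n₂ = ⌈2.5 × 29⌉ = ⌈72.5⌉ = 73.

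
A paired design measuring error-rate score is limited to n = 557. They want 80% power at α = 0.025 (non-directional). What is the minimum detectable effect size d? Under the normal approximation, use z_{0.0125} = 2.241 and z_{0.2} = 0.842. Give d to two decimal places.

d_min ≈ 0.13

For a single sample (or paired design) of n = 557: d_min = (z_{α/2} + z_β)/√n.
z-sum = 2.241 + 0.842 = 3.083.
d_min = 3.083 / √557 = 3.083 / 23.601 = 0.131.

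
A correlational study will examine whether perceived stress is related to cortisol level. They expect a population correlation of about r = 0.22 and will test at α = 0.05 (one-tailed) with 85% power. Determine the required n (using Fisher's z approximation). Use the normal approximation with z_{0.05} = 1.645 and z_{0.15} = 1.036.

Fisher's z: C = ½·ln((1+r)/(1−r)) = ½·ln(1.5641) = 0.2237.
n = ((z_{α} + z_β)/C)² + 3.
(1.645 + 1.036) / 0.2237 = 2.681 / 0.2237 = 11.985.
n = 11.985² + 3 = 143.64 + 3 = 146.6.
Round up.

n = 147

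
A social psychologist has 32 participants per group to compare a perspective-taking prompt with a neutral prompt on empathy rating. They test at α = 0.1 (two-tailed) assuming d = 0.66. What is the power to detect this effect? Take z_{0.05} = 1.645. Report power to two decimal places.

power ≈ 0.84

For two equal groups, power = Φ(d·√(n/2) − z_{α/2}).
d·√(n/2) = 0.66 × √(32/2) = 0.66 × 4.000 = 2.640.
z_β = 2.640 − 1.645 = 0.995.
Power = Φ(0.995) = 0.840.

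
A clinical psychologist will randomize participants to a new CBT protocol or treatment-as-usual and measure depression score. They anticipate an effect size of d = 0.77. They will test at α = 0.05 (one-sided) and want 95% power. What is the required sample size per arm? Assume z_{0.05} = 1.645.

n = 37 per group

For two independent groups with equal n: n = 2·((z_{α} + z_β) / d)².
z_{α} + z_β = 1.645 + 1.645 = 3.290.
n = 2 × (3.290 / 0.77)² = 2 × 4.273² = 2 × 18.26 = 36.5.
Round up to the next whole participant.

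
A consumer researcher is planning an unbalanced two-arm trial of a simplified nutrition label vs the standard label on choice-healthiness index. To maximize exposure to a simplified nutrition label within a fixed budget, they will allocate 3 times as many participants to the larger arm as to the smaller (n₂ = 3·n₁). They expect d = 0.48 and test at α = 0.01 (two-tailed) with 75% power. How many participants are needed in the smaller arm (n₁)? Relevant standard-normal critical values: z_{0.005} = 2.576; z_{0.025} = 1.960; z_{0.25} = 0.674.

n₁ = 62

With allocation ratio k = n₂/n₁ = 3, Var(x̄₁−x̄₂) = σ²(1/n₁ + 1/(k·n₁)) = σ²·(k+1)/(k·n₁).
So n₁ = (1 + 1/k)·((z_{α/2} + z_β)/d)² = 1.333 × (3.250/0.48)².
n₁ = 1.333 × 45.84 = 61.1.
Round up: n₁ = 62, giving n₂ = 3 × 62 = 186.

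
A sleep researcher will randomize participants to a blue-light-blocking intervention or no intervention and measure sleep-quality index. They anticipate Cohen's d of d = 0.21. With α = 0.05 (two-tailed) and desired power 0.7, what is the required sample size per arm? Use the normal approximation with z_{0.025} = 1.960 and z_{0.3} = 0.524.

For two independent groups with equal n: n = 2·((z_{α/2} + z_β) / d)².
z_{α/2} + z_β = 1.960 + 0.524 = 2.484.
n = 2 × (2.484 / 0.21)² = 2 × 11.829² = 2 × 139.92 = 279.8.
Round up to the next whole participant.

n = 280 per group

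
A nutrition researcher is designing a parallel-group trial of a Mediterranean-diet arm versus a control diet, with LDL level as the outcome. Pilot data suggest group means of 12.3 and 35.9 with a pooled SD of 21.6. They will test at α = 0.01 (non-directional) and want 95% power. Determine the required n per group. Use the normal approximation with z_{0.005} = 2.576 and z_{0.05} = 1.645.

Cohen's d = |M₁ − M₂| / SD_pooled = |12.3 − 35.9| / 21.6 = 23.6 / 21.6 = 1.093.
For two independent groups with equal n: n = 2·((z_{α/2} + z_β) / d)².
z_{α/2} + z_β = 2.576 + 1.645 = 4.221.
n = 2 × (4.221 / 1.093)² = 2 × 3.862² = 2 × 14.91 = 29.8.
Round up to the next whole participant.

n = 30 per group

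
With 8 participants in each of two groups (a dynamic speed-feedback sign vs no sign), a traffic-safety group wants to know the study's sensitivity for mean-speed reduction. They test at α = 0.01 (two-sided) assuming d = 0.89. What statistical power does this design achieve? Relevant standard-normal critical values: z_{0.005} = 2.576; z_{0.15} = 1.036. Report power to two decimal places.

For two equal groups, power = Φ(d·√(n/2) − z_{α/2}).
d·√(n/2) = 0.89 × √(8/2) = 0.89 × 2.000 = 1.780.
z_β = 1.780 − 2.576 = -0.796.
Power = Φ(-0.796) = 0.213.

power ≈ 0.21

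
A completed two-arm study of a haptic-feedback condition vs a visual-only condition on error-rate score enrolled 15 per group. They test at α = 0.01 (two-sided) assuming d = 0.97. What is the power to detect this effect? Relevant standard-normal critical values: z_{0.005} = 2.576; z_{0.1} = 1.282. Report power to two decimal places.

For two equal groups, power = Φ(d·√(n/2) − z_{α/2}).
d·√(n/2) = 0.97 × √(15/2) = 0.97 × 2.739 = 2.656.
z_β = 2.656 − 2.576 = 0.080.
Power = Φ(0.080) = 0.532.

power ≈ 0.53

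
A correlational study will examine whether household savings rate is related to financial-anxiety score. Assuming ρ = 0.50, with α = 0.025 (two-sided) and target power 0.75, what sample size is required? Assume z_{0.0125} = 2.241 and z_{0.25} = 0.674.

n = 32

Fisher's z: C = ½·ln((1+r)/(1−r)) = ½·ln(3.0000) = 0.5493.
n = ((z_{α/2} + z_β)/C)² + 3.
(2.241 + 0.674) / 0.5493 = 2.915 / 0.5493 = 5.307.
n = 5.307² + 3 = 28.16 + 3 = 31.2.
Round up.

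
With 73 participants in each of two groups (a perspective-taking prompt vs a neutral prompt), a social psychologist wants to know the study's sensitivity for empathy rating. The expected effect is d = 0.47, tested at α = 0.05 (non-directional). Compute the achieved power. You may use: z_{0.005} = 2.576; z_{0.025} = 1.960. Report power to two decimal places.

power ≈ 0.81

For two equal groups, power = Φ(d·√(n/2) − z_{α/2}).
d·√(n/2) = 0.47 × √(73/2) = 0.47 × 6.042 = 2.840.
z_β = 2.840 − 1.960 = 0.880.
Power = Φ(0.880) = 0.810.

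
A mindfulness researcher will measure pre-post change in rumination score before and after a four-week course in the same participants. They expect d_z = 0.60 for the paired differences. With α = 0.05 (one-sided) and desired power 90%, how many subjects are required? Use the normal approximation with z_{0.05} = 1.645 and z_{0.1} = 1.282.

For a paired (one-sample on differences) test: n = ((z_{α} + z_β) / d)².
z_{α} + z_β = 1.645 + 1.282 = 2.927.
n = (2.927 / 0.60)² = 4.878² = 23.80.
Round up.

n = 24 pairs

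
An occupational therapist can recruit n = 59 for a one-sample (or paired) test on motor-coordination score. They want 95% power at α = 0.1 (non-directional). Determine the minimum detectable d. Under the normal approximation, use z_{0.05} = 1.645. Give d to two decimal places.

For a single sample (or paired design) of n = 59: d_min = (z_{α/2} + z_β)/√n.
z-sum = 1.645 + 1.645 = 3.290.
d_min = 3.290 / √59 = 3.290 / 7.681 = 0.428.

d_min ≈ 0.43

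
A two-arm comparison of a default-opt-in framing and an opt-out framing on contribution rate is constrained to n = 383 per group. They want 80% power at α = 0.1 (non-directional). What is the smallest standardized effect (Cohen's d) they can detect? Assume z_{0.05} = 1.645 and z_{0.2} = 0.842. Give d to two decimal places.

For two independent groups of n = 383 each: d_min = (z_{α/2} + z_β)·√(2/n).
z-sum = 1.645 + 0.842 = 2.487.
d_min = 2.487 × √(2/383) = 2.487 × 0.0723 = 0.180.

d_min ≈ 0.18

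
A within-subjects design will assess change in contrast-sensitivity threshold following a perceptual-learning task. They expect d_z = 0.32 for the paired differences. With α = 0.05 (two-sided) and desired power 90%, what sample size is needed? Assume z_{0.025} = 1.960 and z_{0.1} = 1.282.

n = 103 pairs

For a paired (one-sample on differences) test: n = ((z_{α/2} + z_β) / d)².
z_{α/2} + z_β = 1.960 + 1.282 = 3.242.
n = (3.242 / 0.32)² = 10.131² = 102.64.
Round up.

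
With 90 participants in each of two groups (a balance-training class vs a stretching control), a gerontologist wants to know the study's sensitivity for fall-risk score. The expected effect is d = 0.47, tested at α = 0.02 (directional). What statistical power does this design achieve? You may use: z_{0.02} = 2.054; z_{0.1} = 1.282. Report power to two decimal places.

For two equal groups, power = Φ(d·√(n/2) − z_{α}).
d·√(n/2) = 0.47 × √(90/2) = 0.47 × 6.708 = 3.153.
z_β = 3.153 − 2.054 = 1.099.
Power = Φ(1.099) = 0.864.

power ≈ 0.86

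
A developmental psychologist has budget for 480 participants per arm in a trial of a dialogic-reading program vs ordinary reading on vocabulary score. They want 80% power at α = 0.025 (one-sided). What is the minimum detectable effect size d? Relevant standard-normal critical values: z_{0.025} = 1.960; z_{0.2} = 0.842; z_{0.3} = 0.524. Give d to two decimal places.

For two independent groups of n = 480 each: d_min = (z_{α} + z_β)·√(2/n).
z-sum = 1.960 + 0.842 = 2.802.
d_min = 2.802 × √(2/480) = 2.802 × 0.0645 = 0.181.

d_min ≈ 0.18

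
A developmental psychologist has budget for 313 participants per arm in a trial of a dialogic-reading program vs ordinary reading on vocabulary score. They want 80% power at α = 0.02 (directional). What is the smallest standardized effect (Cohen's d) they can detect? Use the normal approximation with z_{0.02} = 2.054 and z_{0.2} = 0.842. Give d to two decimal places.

For two independent groups of n = 313 each: d_min = (z_{α} + z_β)·√(2/n).
z-sum = 2.054 + 0.842 = 2.896.
d_min = 2.896 × √(2/313) = 2.896 × 0.0799 = 0.231.

d_min ≈ 0.23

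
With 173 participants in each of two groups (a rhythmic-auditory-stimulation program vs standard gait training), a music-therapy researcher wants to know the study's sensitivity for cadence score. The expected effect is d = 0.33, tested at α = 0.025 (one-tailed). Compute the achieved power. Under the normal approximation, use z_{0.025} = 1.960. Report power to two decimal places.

power ≈ 0.87

For two equal groups, power = Φ(d·√(n/2) − z_{α}).
d·√(n/2) = 0.33 × √(173/2) = 0.33 × 9.301 = 3.069.
z_β = 3.069 − 1.960 = 1.109.
Power = Φ(1.109) = 0.866.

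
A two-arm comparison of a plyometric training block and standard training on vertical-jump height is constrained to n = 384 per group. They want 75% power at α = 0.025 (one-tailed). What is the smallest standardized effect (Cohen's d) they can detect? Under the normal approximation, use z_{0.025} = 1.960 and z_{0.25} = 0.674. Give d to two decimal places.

For two independent groups of n = 384 each: d_min = (z_{α} + z_β)·√(2/n).
z-sum = 1.960 + 0.674 = 2.634.
d_min = 2.634 × √(2/384) = 2.634 × 0.0722 = 0.190.

d_min ≈ 0.19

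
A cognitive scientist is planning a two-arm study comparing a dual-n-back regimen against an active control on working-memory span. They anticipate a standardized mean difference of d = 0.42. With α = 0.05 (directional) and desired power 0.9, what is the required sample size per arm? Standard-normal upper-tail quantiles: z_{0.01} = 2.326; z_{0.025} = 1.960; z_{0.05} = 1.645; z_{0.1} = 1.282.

n = 98 per group

For two independent groups with equal n: n = 2·((z_{α} + z_β) / d)².
z_{α} + z_β = 1.645 + 1.282 = 2.927.
n = 2 × (2.927 / 0.42)² = 2 × 6.969² = 2 × 48.57 = 97.1.
Round up to the next whole participant.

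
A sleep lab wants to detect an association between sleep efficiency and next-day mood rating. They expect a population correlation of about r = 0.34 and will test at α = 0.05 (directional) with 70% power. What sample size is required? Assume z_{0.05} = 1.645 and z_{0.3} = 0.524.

n = 41

Fisher's z: C = ½·ln((1+r)/(1−r)) = ½·ln(2.0303) = 0.3541.
n = ((z_{α} + z_β)/C)² + 3.
(1.645 + 0.524) / 0.3541 = 2.169 / 0.3541 = 6.125.
n = 6.125² + 3 = 37.52 + 3 = 40.5.
Round up.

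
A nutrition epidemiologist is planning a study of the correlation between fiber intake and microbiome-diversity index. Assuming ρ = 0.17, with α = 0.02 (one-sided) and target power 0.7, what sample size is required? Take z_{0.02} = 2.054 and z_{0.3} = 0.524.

n = 229

Fisher's z: C = ½·ln((1+r)/(1−r)) = ½·ln(1.4096) = 0.1717.
n = ((z_{α} + z_β)/C)² + 3.
(2.054 + 0.524) / 0.1717 = 2.578 / 0.1717 = 15.015.
n = 15.015² + 3 = 225.44 + 3 = 228.4.
Round up.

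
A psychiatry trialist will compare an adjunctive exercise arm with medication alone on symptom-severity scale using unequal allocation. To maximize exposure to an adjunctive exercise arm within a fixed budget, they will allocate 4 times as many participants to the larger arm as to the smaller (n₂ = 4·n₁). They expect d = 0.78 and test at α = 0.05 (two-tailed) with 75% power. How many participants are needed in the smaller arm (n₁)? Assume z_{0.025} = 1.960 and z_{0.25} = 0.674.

With allocation ratio k = n₂/n₁ = 4, Var(x̄₁−x̄₂) = σ²(1/n₁ + 1/(k·n₁)) = σ²·(k+1)/(k·n₁).
So n₁ = (1 + 1/k)·((z_{α/2} + z_β)/d)² = 1.250 × (2.634/0.78)².
n₁ = 1.250 × 11.40 = 14.3.
Round up: n₁ = 15, giving n₂ = 4 × 15 = 60.

n₁ = 15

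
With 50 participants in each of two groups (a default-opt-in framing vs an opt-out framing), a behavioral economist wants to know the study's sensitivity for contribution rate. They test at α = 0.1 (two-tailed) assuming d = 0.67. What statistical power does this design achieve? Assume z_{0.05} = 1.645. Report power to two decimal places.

power ≈ 0.96

For two equal groups, power = Φ(d·√(n/2) − z_{α/2}).
d·√(n/2) = 0.67 × √(50/2) = 0.67 × 5.000 = 3.350.
z_β = 3.350 − 1.645 = 1.705.
Power = Φ(1.705) = 0.956.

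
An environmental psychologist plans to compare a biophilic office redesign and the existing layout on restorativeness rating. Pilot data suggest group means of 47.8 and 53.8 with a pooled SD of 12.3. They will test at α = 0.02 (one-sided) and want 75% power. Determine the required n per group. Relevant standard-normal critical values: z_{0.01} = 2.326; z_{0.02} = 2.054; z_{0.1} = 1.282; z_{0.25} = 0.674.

Cohen's d = |M₁ − M₂| / SD_pooled = |47.8 − 53.8| / 12.3 = 6.0 / 12.3 = 0.488.
For two independent groups with equal n: n = 2·((z_{α} + z_β) / d)².
z_{α} + z_β = 2.054 + 0.674 = 2.728.
n = 2 × (2.728 / 0.488)² = 2 × 5.590² = 2 × 31.25 = 62.5.
Round up to the next whole participant.

n = 63 per group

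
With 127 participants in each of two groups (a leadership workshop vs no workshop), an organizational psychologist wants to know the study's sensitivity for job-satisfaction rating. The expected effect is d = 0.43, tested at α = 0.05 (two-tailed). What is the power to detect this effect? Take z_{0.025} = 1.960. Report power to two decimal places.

For two equal groups, power = Φ(d·√(n/2) − z_{α/2}).
d·√(n/2) = 0.43 × √(127/2) = 0.43 × 7.969 = 3.427.
z_β = 3.427 − 1.960 = 1.467.
Power = Φ(1.467) = 0.929.

power ≈ 0.93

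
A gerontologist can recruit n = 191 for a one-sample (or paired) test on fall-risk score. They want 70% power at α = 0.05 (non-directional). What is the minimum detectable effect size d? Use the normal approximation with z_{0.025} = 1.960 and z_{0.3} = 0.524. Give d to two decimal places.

For a single sample (or paired design) of n = 191: d_min = (z_{α/2} + z_β)/√n.
z-sum = 1.960 + 0.524 = 2.484.
d_min = 2.484 / √191 = 2.484 / 13.820 = 0.180.

d_min ≈ 0.18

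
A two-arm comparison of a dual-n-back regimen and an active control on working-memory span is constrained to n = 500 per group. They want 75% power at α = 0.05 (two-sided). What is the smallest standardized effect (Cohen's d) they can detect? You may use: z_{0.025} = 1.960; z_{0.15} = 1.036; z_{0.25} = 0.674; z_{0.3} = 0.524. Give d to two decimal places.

d_min ≈ 0.17

For two independent groups of n = 500 each: d_min = (z_{α/2} + z_β)·√(2/n).
z-sum = 1.960 + 0.674 = 2.634.
d_min = 2.634 × √(2/500) = 2.634 × 0.0632 = 0.167.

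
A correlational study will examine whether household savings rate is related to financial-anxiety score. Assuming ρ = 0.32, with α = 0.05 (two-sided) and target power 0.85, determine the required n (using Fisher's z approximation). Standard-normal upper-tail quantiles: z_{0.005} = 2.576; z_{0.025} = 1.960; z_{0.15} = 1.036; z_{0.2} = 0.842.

Fisher's z: C = ½·ln((1+r)/(1−r)) = ½·ln(1.9412) = 0.3316.
n = ((z_{α/2} + z_β)/C)² + 3.
(1.960 + 1.036) / 0.3316 = 2.996 / 0.3316 = 9.035.
n = 9.035² + 3 = 81.63 + 3 = 84.6.
Round up.

n = 85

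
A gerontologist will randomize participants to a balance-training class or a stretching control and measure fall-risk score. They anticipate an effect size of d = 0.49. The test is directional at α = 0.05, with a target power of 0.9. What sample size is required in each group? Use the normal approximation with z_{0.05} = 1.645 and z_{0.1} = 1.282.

For two independent groups with equal n: n = 2·((z_{α} + z_β) / d)².
z_{α} + z_β = 1.645 + 1.282 = 2.927.
n = 2 × (2.927 / 0.49)² = 2 × 5.973² = 2 × 35.68 = 71.4.
Round up to the next whole participant.

n = 72 per group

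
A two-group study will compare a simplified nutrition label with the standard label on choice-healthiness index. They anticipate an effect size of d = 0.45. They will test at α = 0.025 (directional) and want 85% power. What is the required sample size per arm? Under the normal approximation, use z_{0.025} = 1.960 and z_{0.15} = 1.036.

n = 89 per group

For two independent groups with equal n: n = 2·((z_{α} + z_β) / d)².
z_{α} + z_β = 1.960 + 1.036 = 2.996.
n = 2 × (2.996 / 0.45)² = 2 × 6.658² = 2 × 44.33 = 88.7.
Round up to the next whole participant.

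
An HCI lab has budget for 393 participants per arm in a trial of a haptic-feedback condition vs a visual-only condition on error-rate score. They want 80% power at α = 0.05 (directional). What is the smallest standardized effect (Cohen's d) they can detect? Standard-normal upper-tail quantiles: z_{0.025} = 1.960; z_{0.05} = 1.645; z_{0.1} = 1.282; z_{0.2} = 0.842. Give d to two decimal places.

For two independent groups of n = 393 each: d_min = (z_{α} + z_β)·√(2/n).
z-sum = 1.645 + 0.842 = 2.487.
d_min = 2.487 × √(2/393) = 2.487 × 0.0713 = 0.177.

d_min ≈ 0.18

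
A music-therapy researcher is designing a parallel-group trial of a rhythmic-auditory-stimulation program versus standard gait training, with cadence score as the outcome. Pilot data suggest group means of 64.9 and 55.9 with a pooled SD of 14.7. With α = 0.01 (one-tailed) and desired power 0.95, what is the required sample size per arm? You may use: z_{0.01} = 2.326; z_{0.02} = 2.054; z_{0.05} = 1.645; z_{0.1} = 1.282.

Cohen's d = |M₁ − M₂| / SD_pooled = |64.9 − 55.9| / 14.7 = 9.0 / 14.7 = 0.612.
For two independent groups with equal n: n = 2·((z_{α} + z_β) / d)².
z_{α} + z_β = 2.326 + 1.645 = 3.971.
n = 2 × (3.971 / 0.612)² = 2 × 6.489² = 2 × 42.10 = 84.2.
Round up to the next whole participant.

n = 85 per group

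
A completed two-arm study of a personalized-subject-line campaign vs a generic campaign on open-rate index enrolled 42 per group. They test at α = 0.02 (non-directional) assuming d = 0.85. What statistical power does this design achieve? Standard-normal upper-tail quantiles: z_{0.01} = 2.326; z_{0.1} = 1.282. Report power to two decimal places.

For two equal groups, power = Φ(d·√(n/2) − z_{α/2}).
d·√(n/2) = 0.85 × √(42/2) = 0.85 × 4.583 = 3.895.
z_β = 3.895 − 2.326 = 1.569.
Power = Φ(1.569) = 0.942.

power ≈ 0.94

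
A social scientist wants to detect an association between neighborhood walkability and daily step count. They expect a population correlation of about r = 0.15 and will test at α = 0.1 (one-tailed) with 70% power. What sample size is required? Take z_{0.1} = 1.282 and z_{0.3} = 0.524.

n = 146

Fisher's z: C = ½·ln((1+r)/(1−r)) = ½·ln(1.3529) = 0.1511.
n = ((z_{α} + z_β)/C)² + 3.
(1.282 + 0.524) / 0.1511 = 1.806 / 0.1511 = 11.952.
n = 11.952² + 3 = 142.86 + 3 = 145.9.
Round up.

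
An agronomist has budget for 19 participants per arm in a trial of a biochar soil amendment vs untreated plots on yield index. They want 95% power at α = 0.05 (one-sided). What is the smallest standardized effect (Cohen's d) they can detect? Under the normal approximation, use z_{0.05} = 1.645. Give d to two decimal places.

d_min ≈ 1.07

For two independent groups of n = 19 each: d_min = (z_{α} + z_β)·√(2/n).
z-sum = 1.645 + 1.645 = 3.290.
d_min = 3.290 × √(2/19) = 3.290 × 0.3244 = 1.067.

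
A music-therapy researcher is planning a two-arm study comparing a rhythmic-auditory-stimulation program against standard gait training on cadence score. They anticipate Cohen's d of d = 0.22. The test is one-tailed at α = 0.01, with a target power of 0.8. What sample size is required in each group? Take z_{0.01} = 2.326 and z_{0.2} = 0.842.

n = 415 per group

For two independent groups with equal n: n = 2·((z_{α} + z_β) / d)².
z_{α} + z_β = 2.326 + 0.842 = 3.168.
n = 2 × (3.168 / 0.22)² = 2 × 14.400² = 2 × 207.36 = 414.7.
Round up to the next whole participant.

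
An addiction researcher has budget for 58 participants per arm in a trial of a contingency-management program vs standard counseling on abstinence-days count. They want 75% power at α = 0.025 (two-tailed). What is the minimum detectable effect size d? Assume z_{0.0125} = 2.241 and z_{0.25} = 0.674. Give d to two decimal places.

For two independent groups of n = 58 each: d_min = (z_{α/2} + z_β)·√(2/n).
z-sum = 2.241 + 0.674 = 2.915.
d_min = 2.915 × √(2/58) = 2.915 × 0.1857 = 0.541.

d_min ≈ 0.54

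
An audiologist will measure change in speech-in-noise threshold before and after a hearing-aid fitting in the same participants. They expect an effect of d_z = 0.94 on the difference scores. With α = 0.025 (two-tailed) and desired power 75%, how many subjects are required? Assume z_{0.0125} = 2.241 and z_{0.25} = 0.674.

For a paired (one-sample on differences) test: n = ((z_{α/2} + z_β) / d)².
z_{α/2} + z_β = 2.241 + 0.674 = 2.915.
n = (2.915 / 0.94)² = 3.101² = 9.62.
Round up.

n = 10 pairs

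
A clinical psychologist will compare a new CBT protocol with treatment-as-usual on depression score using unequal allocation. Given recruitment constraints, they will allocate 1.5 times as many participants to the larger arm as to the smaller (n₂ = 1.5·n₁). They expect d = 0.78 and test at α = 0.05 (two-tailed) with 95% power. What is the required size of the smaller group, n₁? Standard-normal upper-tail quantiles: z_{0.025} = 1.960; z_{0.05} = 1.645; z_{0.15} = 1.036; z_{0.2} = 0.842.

n₁ = 36

With allocation ratio k = n₂/n₁ = 1.5, Var(x̄₁−x̄₂) = σ²(1/n₁ + 1/(k·n₁)) = σ²·(k+1)/(k·n₁).
So n₁ = (1 + 1/k)·((z_{α/2} + z_β)/d)² = 1.667 × (3.605/0.78)².
n₁ = 1.667 × 21.36 = 35.6.
Round up: n₁ = 36, giving n₂ = 1.5 × 36 = 54.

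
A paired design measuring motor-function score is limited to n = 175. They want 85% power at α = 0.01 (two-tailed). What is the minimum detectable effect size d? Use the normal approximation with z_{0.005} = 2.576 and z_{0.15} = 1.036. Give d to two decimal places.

For a single sample (or paired design) of n = 175: d_min = (z_{α/2} + z_β)/√n.
z-sum = 2.576 + 1.036 = 3.612.
d_min = 3.612 / √175 = 3.612 / 13.229 = 0.273.

d_min ≈ 0.27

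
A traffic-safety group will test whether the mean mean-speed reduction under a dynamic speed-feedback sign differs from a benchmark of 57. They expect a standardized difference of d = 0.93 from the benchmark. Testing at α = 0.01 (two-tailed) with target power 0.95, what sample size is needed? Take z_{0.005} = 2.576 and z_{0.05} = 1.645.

n = 21

For a one-sample test: n = ((z_{α/2} + z_β) / d)².
z_{α/2} + z_β = 2.576 + 1.645 = 4.221.
n = (4.221 / 0.93)² = 4.539² = 20.60.
Round up.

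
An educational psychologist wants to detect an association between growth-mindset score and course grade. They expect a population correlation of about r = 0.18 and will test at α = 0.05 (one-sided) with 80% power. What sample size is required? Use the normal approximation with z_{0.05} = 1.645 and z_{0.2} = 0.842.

Fisher's z: C = ½·ln((1+r)/(1−r)) = ½·ln(1.4390) = 0.1820.
n = ((z_{α} + z_β)/C)² + 3.
(1.645 + 0.842) / 0.1820 = 2.487 / 0.1820 = 13.665.
n = 13.665² + 3 = 186.73 + 3 = 189.7.
Round up.

n = 190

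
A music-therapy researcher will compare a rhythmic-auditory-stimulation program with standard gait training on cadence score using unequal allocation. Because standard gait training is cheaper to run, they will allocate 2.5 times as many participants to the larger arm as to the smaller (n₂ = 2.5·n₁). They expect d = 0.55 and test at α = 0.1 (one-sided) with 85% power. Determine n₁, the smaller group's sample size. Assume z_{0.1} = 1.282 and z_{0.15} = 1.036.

n₁ = 25

With allocation ratio k = n₂/n₁ = 2.5, Var(x̄₁−x̄₂) = σ²(1/n₁ + 1/(k·n₁)) = σ²·(k+1)/(k·n₁).
So n₁ = (1 + 1/k)·((z_{α} + z_β)/d)² = 1.400 × (2.318/0.55)².
n₁ = 1.400 × 17.76 = 24.9.
Round up: n₁ = 25, giving n₂ = ⌈2.5 × 25⌉ = ⌈62.5⌉ = 63.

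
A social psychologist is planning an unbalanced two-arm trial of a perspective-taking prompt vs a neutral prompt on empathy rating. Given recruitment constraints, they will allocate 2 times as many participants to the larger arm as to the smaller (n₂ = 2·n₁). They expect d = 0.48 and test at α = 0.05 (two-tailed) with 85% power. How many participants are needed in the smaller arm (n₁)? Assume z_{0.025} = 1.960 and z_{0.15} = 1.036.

n₁ = 59

With allocation ratio k = n₂/n₁ = 2, Var(x̄₁−x̄₂) = σ²(1/n₁ + 1/(k·n₁)) = σ²·(k+1)/(k·n₁).
So n₁ = (1 + 1/k)·((z_{α/2} + z_β)/d)² = 1.500 × (2.996/0.48)².
n₁ = 1.500 × 38.96 = 58.4.
Round up: n₁ = 59, giving n₂ = 2 × 59 = 118.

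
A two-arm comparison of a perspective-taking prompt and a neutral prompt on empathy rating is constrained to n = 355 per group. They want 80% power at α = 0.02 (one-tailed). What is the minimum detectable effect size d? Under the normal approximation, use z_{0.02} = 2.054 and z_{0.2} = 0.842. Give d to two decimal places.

d_min ≈ 0.22

For two independent groups of n = 355 each: d_min = (z_{α} + z_β)·√(2/n).
z-sum = 2.054 + 0.842 = 2.896.
d_min = 2.896 × √(2/355) = 2.896 × 0.0751 = 0.217.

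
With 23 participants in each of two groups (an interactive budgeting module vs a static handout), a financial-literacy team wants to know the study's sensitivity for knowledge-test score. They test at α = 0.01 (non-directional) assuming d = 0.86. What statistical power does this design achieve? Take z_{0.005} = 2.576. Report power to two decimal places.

For two equal groups, power = Φ(d·√(n/2) − z_{α/2}).
d·√(n/2) = 0.86 × √(23/2) = 0.86 × 3.391 = 2.916.
z_β = 2.916 − 2.576 = 0.340.
Power = Φ(0.340) = 0.633.

power ≈ 0.63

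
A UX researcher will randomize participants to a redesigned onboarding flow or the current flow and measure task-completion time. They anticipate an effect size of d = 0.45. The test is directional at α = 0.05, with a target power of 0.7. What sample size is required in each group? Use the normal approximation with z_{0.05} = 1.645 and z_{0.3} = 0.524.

n = 47 per group

For two independent groups with equal n: n = 2·((z_{α} + z_β) / d)².
z_{α} + z_β = 1.645 + 0.524 = 2.169.
n = 2 × (2.169 / 0.45)² = 2 × 4.820² = 2 × 23.23 = 46.5.
Round up to the next whole participant.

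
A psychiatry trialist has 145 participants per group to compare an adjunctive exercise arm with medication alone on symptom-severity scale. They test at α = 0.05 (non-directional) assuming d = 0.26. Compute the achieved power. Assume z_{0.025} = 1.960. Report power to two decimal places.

For two equal groups, power = Φ(d·√(n/2) − z_{α/2}).
d·√(n/2) = 0.26 × √(145/2) = 0.26 × 8.515 = 2.214.
z_β = 2.214 − 1.960 = 0.254.
Power = Φ(0.254) = 0.600.

power ≈ 0.60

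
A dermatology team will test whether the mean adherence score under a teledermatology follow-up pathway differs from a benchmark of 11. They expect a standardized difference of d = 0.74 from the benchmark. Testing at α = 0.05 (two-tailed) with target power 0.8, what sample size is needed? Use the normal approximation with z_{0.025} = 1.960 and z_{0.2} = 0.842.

n = 15

For a one-sample test: n = ((z_{α/2} + z_β) / d)².
z_{α/2} + z_β = 1.960 + 0.842 = 2.802.
n = (2.802 / 0.74)² = 3.786² = 14.34.
Round up.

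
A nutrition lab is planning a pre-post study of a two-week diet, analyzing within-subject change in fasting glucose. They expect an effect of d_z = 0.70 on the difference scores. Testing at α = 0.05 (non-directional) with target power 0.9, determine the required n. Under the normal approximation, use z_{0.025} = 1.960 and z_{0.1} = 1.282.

n = 22 pairs

For a paired (one-sample on differences) test: n = ((z_{α/2} + z_β) / d)².
z_{α/2} + z_β = 1.960 + 1.282 = 3.242.
n = (3.242 / 0.70)² = 4.631² = 21.45.
Round up.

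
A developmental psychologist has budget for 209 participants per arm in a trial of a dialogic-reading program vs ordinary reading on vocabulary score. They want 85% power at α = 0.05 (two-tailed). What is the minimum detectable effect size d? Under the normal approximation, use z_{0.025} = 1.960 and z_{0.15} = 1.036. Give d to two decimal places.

d_min ≈ 0.29

For two independent groups of n = 209 each: d_min = (z_{α/2} + z_β)·√(2/n).
z-sum = 1.960 + 1.036 = 2.996.
d_min = 2.996 × √(2/209) = 2.996 × 0.0978 = 0.293.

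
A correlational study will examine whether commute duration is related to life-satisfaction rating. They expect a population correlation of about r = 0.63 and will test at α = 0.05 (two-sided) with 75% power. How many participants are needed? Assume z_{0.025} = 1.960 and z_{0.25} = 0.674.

Fisher's z: C = ½·ln((1+r)/(1−r)) = ½·ln(4.4054) = 0.7414.
n = ((z_{α/2} + z_β)/C)² + 3.
(1.960 + 0.674) / 0.7414 = 2.634 / 0.7414 = 3.553.
n = 3.553² + 3 = 12.62 + 3 = 15.6.
Round up.

n = 16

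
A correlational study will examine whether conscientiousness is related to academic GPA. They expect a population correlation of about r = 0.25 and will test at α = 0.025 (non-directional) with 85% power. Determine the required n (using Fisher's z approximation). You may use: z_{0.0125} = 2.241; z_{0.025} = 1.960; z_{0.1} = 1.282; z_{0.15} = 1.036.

n = 168

Fisher's z: C = ½·ln((1+r)/(1−r)) = ½·ln(1.6667) = 0.2554.
n = ((z_{α/2} + z_β)/C)² + 3.
(2.241 + 1.036) / 0.2554 = 3.277 / 0.2554 = 12.831.
n = 12.831² + 3 = 164.63 + 3 = 167.6.
Round up.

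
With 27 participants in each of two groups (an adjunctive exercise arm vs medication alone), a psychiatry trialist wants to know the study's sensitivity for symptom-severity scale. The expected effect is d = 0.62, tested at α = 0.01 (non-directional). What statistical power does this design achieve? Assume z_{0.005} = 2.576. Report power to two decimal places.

power ≈ 0.38

For two equal groups, power = Φ(d·√(n/2) − z_{α/2}).
d·√(n/2) = 0.62 × √(27/2) = 0.62 × 3.674 = 2.278.
z_β = 2.278 − 2.576 = -0.298.
Power = Φ(-0.298) = 0.383.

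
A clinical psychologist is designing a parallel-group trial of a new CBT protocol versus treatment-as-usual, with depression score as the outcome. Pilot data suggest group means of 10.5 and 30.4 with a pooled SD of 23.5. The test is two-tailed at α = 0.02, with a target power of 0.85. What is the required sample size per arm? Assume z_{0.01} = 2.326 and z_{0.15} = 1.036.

n = 32 per group

Cohen's d = |M₁ − M₂| / SD_pooled = |10.5 − 30.4| / 23.5 = 19.9 / 23.5 = 0.847.
For two independent groups with equal n: n = 2·((z_{α/2} + z_β) / d)².
z_{α/2} + z_β = 2.326 + 1.036 = 3.362.
n = 2 × (3.362 / 0.847)² = 2 × 3.969² = 2 × 15.76 = 31.5.
Round up to the next whole participant.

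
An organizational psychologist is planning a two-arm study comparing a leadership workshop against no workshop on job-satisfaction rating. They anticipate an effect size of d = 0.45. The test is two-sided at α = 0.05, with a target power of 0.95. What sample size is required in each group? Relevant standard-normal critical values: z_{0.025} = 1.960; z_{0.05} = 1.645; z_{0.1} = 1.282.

For two independent groups with equal n: n = 2·((z_{α/2} + z_β) / d)².
z_{α/2} + z_β = 1.960 + 1.645 = 3.605.
n = 2 × (3.605 / 0.45)² = 2 × 8.011² = 2 × 64.18 = 128.4.
Round up to the next whole participant.

n = 129 per group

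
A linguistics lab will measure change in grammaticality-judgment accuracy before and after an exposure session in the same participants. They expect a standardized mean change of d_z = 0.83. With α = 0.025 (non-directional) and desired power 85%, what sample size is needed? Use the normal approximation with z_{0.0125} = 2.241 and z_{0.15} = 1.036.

n = 16 pairs

For a paired (one-sample on differences) test: n = ((z_{α/2} + z_β) / d)².
z_{α/2} + z_β = 2.241 + 1.036 = 3.277.
n = (3.277 / 0.83)² = 3.948² = 15.59.
Round up.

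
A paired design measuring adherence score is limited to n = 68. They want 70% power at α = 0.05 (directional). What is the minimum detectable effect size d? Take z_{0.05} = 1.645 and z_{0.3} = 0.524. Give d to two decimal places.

d_min ≈ 0.26

For a single sample (or paired design) of n = 68: d_min = (z_{α} + z_β)/√n.
z-sum = 1.645 + 0.524 = 2.169.
d_min = 2.169 / √68 = 2.169 / 8.246 = 0.263.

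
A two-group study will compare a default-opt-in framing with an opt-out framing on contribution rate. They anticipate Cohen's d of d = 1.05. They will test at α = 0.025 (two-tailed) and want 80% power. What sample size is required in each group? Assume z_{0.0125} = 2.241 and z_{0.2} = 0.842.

n = 18 per group

For two independent groups with equal n: n = 2·((z_{α/2} + z_β) / d)².
z_{α/2} + z_β = 2.241 + 0.842 = 3.083.
n = 2 × (3.083 / 1.05)² = 2 × 2.936² = 2 × 8.62 = 17.2.
Round up to the next whole participant.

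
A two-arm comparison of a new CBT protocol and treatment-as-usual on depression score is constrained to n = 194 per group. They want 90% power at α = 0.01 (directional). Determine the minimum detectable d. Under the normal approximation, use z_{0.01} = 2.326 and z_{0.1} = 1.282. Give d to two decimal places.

For two independent groups of n = 194 each: d_min = (z_{α} + z_β)·√(2/n).
z-sum = 2.326 + 1.282 = 3.608.
d_min = 3.608 × √(2/194) = 3.608 × 0.1015 = 0.366.

d_min ≈ 0.37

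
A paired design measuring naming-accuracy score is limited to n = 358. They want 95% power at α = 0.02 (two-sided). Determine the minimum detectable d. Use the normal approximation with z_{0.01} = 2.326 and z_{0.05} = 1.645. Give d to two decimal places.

d_min ≈ 0.21

For a single sample (or paired design) of n = 358: d_min = (z_{α/2} + z_β)/√n.
z-sum = 2.326 + 1.645 = 3.971.
d_min = 3.971 / √358 = 3.971 / 18.921 = 0.210.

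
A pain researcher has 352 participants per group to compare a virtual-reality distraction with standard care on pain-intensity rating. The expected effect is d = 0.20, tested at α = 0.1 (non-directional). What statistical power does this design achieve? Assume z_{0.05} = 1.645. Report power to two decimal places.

For two equal groups, power = Φ(d·√(n/2) − z_{α/2}).
d·√(n/2) = 0.20 × √(352/2) = 0.20 × 13.266 = 2.653.
z_β = 2.653 − 1.645 = 1.008.
Power = Φ(1.008) = 0.843.

power ≈ 0.84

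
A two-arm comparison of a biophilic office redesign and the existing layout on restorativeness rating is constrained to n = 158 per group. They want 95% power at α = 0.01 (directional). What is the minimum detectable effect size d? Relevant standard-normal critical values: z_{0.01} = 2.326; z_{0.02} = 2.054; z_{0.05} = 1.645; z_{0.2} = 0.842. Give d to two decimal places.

d_min ≈ 0.45

For two independent groups of n = 158 each: d_min = (z_{α} + z_β)·√(2/n).
z-sum = 2.326 + 1.645 = 3.971.
d_min = 3.971 × √(2/158) = 3.971 × 0.1125 = 0.447.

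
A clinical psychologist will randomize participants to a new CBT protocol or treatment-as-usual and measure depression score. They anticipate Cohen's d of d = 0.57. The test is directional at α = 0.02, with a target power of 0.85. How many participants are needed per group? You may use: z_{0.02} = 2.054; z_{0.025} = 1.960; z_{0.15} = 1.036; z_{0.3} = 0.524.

n = 59 per group

For two independent groups with equal n: n = 2·((z_{α} + z_β) / d)².
z_{α} + z_β = 2.054 + 1.036 = 3.090.
n = 2 × (3.090 / 0.57)² = 2 × 5.421² = 2 × 29.39 = 58.8.
Round up to the next whole participant.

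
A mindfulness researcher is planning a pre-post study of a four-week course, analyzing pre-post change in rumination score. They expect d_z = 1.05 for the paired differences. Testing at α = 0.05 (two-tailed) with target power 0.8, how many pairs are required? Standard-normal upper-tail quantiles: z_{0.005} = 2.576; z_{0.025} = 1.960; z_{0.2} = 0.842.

For a paired (one-sample on differences) test: n = ((z_{α/2} + z_β) / d)².
z_{α/2} + z_β = 1.960 + 0.842 = 2.802.
n = (2.802 / 1.05)² = 2.669² = 7.12.
Round up.

n = 8 pairs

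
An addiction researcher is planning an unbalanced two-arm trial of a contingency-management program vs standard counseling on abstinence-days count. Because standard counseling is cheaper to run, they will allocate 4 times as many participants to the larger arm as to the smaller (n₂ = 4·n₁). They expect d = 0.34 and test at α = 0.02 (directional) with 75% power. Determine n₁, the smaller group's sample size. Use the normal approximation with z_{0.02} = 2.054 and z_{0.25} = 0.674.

With allocation ratio k = n₂/n₁ = 4, Var(x̄₁−x̄₂) = σ²(1/n₁ + 1/(k·n₁)) = σ²·(k+1)/(k·n₁).
So n₁ = (1 + 1/k)·((z_{α} + z_β)/d)² = 1.250 × (2.728/0.34)².
n₁ = 1.250 × 64.38 = 80.5.
Round up: n₁ = 81, giving n₂ = 4 × 81 = 324.

n₁ = 81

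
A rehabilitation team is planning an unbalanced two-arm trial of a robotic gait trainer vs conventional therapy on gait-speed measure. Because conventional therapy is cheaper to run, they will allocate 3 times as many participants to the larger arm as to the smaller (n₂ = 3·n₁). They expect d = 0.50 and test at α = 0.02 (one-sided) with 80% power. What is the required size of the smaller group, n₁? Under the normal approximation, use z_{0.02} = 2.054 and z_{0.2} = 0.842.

With allocation ratio k = n₂/n₁ = 3, Var(x̄₁−x̄₂) = σ²(1/n₁ + 1/(k·n₁)) = σ²·(k+1)/(k·n₁).
So n₁ = (1 + 1/k)·((z_{α} + z_β)/d)² = 1.333 × (2.896/0.50)².
n₁ = 1.333 × 33.55 = 44.7.
Round up: n₁ = 45, giving n₂ = 3 × 45 = 135.

n₁ = 45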